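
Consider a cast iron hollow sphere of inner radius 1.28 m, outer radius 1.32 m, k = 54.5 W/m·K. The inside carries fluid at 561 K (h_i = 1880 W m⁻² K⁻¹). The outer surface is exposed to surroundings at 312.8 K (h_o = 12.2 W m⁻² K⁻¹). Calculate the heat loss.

Series thermal resistances, inner to outer:
  R_conv,in = 1/(4πr²h) = 1/(4π·1.28²·1880) = 2.584×10^-5 K/W
  R_cast iron = (1/1.28 − 1/1.32)/(4πk) = 0.02367/(4π·54.5) = 3.457×10^-5 K/W
  R_conv,out = 1/(4πr²h) = 1/(4π·1.32²·12.2) = 0.003744 K/W
ΣR = 2.584×10^-5 + 3.457×10^-5 + 0.003744 = 0.003804 K/W
Q = ΔT/ΣR = (561 K − 312.8 K)/0.003804 = 65200 W

Q = 65.2 kW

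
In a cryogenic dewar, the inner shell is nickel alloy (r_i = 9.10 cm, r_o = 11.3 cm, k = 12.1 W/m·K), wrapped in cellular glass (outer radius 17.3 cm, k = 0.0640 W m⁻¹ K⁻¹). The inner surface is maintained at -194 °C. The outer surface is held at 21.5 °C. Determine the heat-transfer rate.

Treat each layer as a resistance in series:
  R_nickel alloy = (1/0.0910 − 1/0.113)/(4πk) = 2.139/(4π·12.1) = 0.01407 K/W
  R_cellular glass = (1/0.113 − 1/0.173)/(4πk) = 3.069/(4π·0.0640) = 3.816 K/W
ΣR = 0.01407 + 3.816 = 3.830 K/W
Q = ΔT/ΣR = (-194 °C − 21.5 °C)/3.830 = -56.3 W
(Negative Q ⇒ heat flows inward; heat gain = 56.3 W.)

Q = 56.3 W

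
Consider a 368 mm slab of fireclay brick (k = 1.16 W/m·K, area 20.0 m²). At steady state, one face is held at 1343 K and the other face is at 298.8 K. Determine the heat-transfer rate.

Q = kA·ΔT/L = 1.16 × 20.0 × |1343 K − 298.8 K| / 0.368 = 65800 W

Q = 65.8 kW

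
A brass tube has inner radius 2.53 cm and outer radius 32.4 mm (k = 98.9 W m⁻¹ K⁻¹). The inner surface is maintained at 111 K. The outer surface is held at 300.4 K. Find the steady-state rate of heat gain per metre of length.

Q' = 2πk·ΔT/ln(r₂/r₁) = 2π × 98.9 × 189.4 / ln(0.0324/0.0253) = 4.76×10^5 W/m

Q' = 4.76×10^5 W/m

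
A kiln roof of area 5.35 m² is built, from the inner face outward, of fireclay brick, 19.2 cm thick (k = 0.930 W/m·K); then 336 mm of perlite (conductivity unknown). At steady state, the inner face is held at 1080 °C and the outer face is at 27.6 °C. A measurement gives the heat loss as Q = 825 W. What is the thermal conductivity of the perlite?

k = 0.0508 W/m·K

ΣR = ΔT/Q = |1080 − 27.6|/825 = 1.276 K/W
Known resistances:
  R_fireclay brick = L/(kA) = 0.192/(0.930·5.35) = 0.03859 K/W
R_perlite = ΣR − ΣR_known = 1.276 − 0.03859 = 1.237 K/W
L/(kA) = 1.237 ⇒ k = 0.336/(1.237·5.35) = 0.0508 W/m·K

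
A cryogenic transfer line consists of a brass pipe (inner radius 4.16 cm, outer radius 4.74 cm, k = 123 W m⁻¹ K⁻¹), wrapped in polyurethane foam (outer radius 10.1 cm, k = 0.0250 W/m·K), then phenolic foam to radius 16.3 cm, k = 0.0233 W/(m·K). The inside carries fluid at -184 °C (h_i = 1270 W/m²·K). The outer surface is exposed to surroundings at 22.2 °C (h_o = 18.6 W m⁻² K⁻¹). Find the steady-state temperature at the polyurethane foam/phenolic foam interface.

T = -61.9 °C

Treat each layer as a resistance in series:
  R'_conv,in = 1/(2πr h) = 1/(2π·0.0416·1270) = 0.003012 m·K/W
  R'_brass = ln(0.0474/0.0416)/(2πk) = 0.1305/(2π·123) = 1.689×10^-4 m·K/W
  R'_polyurethane foam = ln(0.101/0.0474)/(2πk) = 0.7565/(2π·0.0250) = 4.816 m·K/W
  R'_phenolic foam = ln(0.163/0.101)/(2πk) = 0.4786/(2π·0.0233) = 3.269 m·K/W
  R'_conv,out = 1/(2πr h) = 1/(2π·0.163·18.6) = 0.05250 m·K/W
ΣR = 0.003012 + 1.689×10^-4 + 4.816 + 3.269 + 0.05250 = 8.141 m·K/W
Q' = ΔT/ΣR = (-184 °C − 22.2 °C)/8.141 = -25.33 W/m
From the inner boundary to the polyurethane foam/phenolic foam interface, ΣR_partial = 4.819 m·K/W.
T_interface = T_in − Q'·ΣR_partial = -184 °C − (-25.33)(4.819) = -61.9 °C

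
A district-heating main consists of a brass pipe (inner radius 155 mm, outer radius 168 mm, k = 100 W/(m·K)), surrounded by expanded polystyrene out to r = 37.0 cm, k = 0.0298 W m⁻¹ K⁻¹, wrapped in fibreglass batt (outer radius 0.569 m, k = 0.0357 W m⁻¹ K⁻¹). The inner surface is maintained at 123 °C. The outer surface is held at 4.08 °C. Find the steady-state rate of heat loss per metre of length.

Resistance network (inner→outer):
  R'_brass = ln(0.168/0.155)/(2πk) = 0.08054/(2π·100) = 1.282×10^-4 m·K/W
  R'_expanded polystyrene = ln(0.370/0.168)/(2πk) = 0.7895/(2π·0.0298) = 4.217 m·K/W
  R'_fibreglass batt = ln(0.569/0.370)/(2πk) = 0.4304/(2π·0.0357) = 1.919 m·K/W
ΣR = 1.282×10^-4 + 4.217 + 1.919 = 6.136 m·K/W
Q' = ΔT/ΣR = (123 °C − 4.08 °C)/6.136 = 19.4 W/m

Q' = 19.4 W/m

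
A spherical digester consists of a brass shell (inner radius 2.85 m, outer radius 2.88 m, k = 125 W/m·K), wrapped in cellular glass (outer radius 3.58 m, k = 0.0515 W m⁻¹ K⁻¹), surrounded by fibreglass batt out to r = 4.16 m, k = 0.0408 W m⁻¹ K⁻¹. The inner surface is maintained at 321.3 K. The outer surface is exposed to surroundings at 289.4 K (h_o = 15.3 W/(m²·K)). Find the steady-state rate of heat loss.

Q = 176 W

Treat each layer as a resistance in series:
  R_brass = (1/2.85 − 1/2.88)/(4πk) = 0.003655/(4π·125) = 2.327×10^-6 K/W
  R_cellular glass = (1/2.88 − 1/3.58)/(4πk) = 0.06789/(4π·0.0515) = 0.1049 K/W
  R_fibreglass batt = (1/3.58 − 1/4.16)/(4πk) = 0.03894/(4π·0.0408) = 0.07596 K/W
  R_conv,out = 1/(4πr²h) = 1/(4π·4.16²·15.3) = 3.005×10^-4 K/W
ΣR = 2.327×10^-6 + 0.1049 + 0.07596 + 3.005×10^-4 = 0.1812 K/W
Q = ΔT/ΣR = (321.3 K − 289.4 K)/0.1812 = 176 W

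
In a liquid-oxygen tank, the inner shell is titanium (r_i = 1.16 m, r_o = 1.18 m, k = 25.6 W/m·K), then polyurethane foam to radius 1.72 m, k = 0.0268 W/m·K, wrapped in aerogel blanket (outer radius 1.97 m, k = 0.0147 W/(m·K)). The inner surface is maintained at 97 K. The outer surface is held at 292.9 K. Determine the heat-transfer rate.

Q = 165 W

Series thermal resistances, inner to outer:
  R_titanium = (1/1.16 − 1/1.18)/(4πk) = 0.01461/(4π·25.6) = 4.542×10^-5 K/W
  R_polyurethane foam = (1/1.18 − 1/1.72)/(4πk) = 0.2661/(4π·0.0268) = 0.7900 K/W
  R_aerogel blanket = (1/1.72 − 1/1.97)/(4πk) = 0.07378/(4π·0.0147) = 0.3994 K/W
ΣR = 4.542×10^-5 + 0.7900 + 0.3994 = 1.189 K/W
Q = ΔT/ΣR = (97 K − 292.9 K)/1.189 = -165 W
(Negative Q ⇒ heat flows inward; heat gain = 165 W.)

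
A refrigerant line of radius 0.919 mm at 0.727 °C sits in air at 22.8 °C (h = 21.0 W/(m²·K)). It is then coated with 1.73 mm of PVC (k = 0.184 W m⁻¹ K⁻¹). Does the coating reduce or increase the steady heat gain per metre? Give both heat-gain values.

increases: 2.68 → 5.84 W/m

Critical radius for a cylinder: r_cr = k/h = 0.00876 m = 0.876 cm.
Outer radius after coating: r₂ = 9.19×10^-4 + 0.00173 = 0.002649 m.
Since r₁ < r_cr and r₂ ≤ r_cr, the coating moves toward the maximum at r_cr — heat gain rises.
Bare: R = 1/(2πr₁h) = 8.247 m·K/W; Q = 22.073/8.247 = 2.68 W/m.
Coated: R = R_cond + R_conv = 3.777 m·K/W; Q = 22.073/3.777 = 5.84 W/m.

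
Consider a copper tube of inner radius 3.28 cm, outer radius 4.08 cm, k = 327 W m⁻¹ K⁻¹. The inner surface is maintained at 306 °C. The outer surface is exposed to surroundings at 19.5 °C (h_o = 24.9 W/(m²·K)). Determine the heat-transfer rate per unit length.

Treat each layer as a resistance in series:
  R'_copper = ln(0.0408/0.0328)/(2πk) = 0.2183/(2π·327) = 1.062×10^-4 m·K/W
  R'_conv,out = 1/(2πr h) = 1/(2π·0.0408·24.9) = 0.1567 m·K/W
ΣR = 1.062×10^-4 + 0.1567 = 0.1568 m·K/W
Q' = ΔT/ΣR = (306 °C − 19.5 °C)/0.1568 = 1830 W/m

Q' = 1830 W/m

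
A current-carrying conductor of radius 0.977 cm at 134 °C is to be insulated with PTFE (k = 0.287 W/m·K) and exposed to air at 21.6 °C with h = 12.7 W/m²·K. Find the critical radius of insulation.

r_cr = 2.26 cm

For a cylinder, r_cr = k_ins/h = 0.287/12.7 = 0.0226 m = 2.26 cm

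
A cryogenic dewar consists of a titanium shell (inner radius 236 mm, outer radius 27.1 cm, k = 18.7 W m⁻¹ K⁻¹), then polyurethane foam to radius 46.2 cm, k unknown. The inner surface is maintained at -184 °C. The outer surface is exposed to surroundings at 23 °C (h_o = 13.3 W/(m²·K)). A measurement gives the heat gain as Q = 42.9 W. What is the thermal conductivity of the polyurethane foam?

k = 0.0253 W/m·K

ΣR = ΔT/Q = |-184 − 23|/42.9 = 4.825 K/W
Known resistances:
  R_titanium = (1/0.236 − 1/0.271)/(4πk) = 0.5473/(4π·18.7) = 0.002329 K/W
  R_conv,out = 1/(4πr²h) = 1/(4π·0.462²·13.3) = 0.02803 K/W
R_polyurethane foam = ΣR − ΣR_known = 4.825 − 0.03036 = 4.795 K/W
(1/r₁−1/r₂)/(4πk) = 4.795 ⇒ k = 1.526/(4π·4.795) = 0.0253 W/m·K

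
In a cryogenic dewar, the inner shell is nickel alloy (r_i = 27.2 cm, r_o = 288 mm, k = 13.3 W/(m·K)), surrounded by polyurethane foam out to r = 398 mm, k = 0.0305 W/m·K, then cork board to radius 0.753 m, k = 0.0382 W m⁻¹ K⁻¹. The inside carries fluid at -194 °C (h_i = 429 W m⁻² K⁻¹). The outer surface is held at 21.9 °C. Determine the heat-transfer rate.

Treat each layer as a resistance in series:
  R_conv,in = 1/(4πr²h) = 1/(4π·0.272²·429) = 0.002507 K/W
  R_nickel alloy = (1/0.272 − 1/0.288)/(4πk) = 0.2042/(4π·13.3) = 0.001222 K/W
  R_polyurethane foam = (1/0.288 − 1/0.398)/(4πk) = 0.9597/(4π·0.0305) = 2.504 K/W
  R_cork board = (1/0.398 − 1/0.753)/(4πk) = 1.185/(4π·0.0382) = 2.468 K/W
ΣR = 0.002507 + 0.001222 + 2.504 + 2.468 = 4.976 K/W
Q = ΔT/ΣR = (-194 °C − 21.9 °C)/4.976 = -43.4 W
(Negative Q ⇒ heat flows inward; heat gain = 43.4 W.)

Q = 43.4 W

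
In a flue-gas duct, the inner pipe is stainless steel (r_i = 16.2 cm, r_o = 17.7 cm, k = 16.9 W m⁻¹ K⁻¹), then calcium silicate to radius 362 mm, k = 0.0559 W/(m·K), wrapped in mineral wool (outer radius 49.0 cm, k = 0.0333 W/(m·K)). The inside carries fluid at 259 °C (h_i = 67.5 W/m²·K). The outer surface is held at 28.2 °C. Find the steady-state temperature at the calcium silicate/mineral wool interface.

Resistance network (inner→outer):
  R'_conv,in = 1/(2πr h) = 1/(2π·0.162·67.5) = 0.01455 m·K/W
  R'_stainless steel = ln(0.177/0.162)/(2πk) = 0.08855/(2π·16.9) = 8.339×10^-4 m·K/W
  R'_calcium silicate = ln(0.362/0.177)/(2πk) = 0.7155/(2π·0.0559) = 2.037 m·K/W
  R'_mineral wool = ln(0.490/0.362)/(2πk) = 0.3028/(2π·0.0333) = 1.447 m·K/W
ΣR = 0.01455 + 8.339×10^-4 + 2.037 + 1.447 = 3.499 m·K/W
Q' = ΔT/ΣR = (259 °C − 28.2 °C)/3.499 = 65.96 W/m
From the inner boundary to the calcium silicate/mineral wool interface, ΣR_partial = 2.052 m·K/W.
T_interface = T_in − Q'·ΣR_partial = 259 °C − (65.96)(2.052) = 124 °C

T = 124 °C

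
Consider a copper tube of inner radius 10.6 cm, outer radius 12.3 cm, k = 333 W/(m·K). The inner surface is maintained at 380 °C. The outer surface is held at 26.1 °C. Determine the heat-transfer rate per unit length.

Q' = 4980 kW/m

Q' = 2πk·ΔT/ln(r₂/r₁) = 2π × 333 × 353.9 / ln(0.123/0.106) = 4.98×10^6 W/m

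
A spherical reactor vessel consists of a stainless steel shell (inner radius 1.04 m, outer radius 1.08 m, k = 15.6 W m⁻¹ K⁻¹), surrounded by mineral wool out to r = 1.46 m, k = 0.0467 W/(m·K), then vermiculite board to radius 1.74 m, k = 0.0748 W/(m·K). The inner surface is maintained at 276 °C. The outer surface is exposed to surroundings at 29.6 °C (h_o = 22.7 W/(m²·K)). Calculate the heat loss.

Resistance network (inner→outer):
  R_stainless steel = (1/1.04 − 1/1.08)/(4πk) = 0.03561/(4π·15.6) = 1.817×10^-4 K/W
  R_mineral wool = (1/1.08 − 1/1.46)/(4πk) = 0.2410/(4π·0.0467) = 0.4107 K/W
  R_vermiculite board = (1/1.46 − 1/1.74)/(4πk) = 0.1102/(4π·0.0748) = 0.1173 K/W
  R_conv,out = 1/(4πr²h) = 1/(4π·1.74²·22.7) = 0.001158 K/W
ΣR = 1.817×10^-4 + 0.4107 + 0.1173 + 0.001158 = 0.5293 K/W
Q = ΔT/ΣR = (276 °C − 29.6 °C)/0.5293 = 466 W

Q = 466 W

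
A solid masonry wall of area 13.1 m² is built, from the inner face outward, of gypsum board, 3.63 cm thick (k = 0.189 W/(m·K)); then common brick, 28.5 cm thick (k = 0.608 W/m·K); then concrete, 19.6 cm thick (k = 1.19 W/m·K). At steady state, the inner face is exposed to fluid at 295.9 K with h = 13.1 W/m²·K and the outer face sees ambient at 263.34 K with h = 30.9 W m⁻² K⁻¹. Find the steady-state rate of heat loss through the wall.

Q = 457 W

Resistance network (inner→outer):
  R_conv,in = 1/(hA) = 1/(13.1·13.1) = 0.005827 K/W
  R_gypsum board = L/(kA) = 0.0363/(0.189·13.1) = 0.01466 K/W
  R_common brick = L/(kA) = 0.285/(0.608·13.1) = 0.03578 K/W
  R_concrete = L/(kA) = 0.196/(1.19·13.1) = 0.01257 K/W
  R_conv,out = 1/(hA) = 1/(30.9·13.1) = 0.002470 K/W
ΣR = 0.005827 + 0.01466 + 0.03578 + 0.01257 + 0.002470 = 0.07131 K/W
Q = ΔT/ΣR = (295.9 K − 263.34 K)/0.07131 = 457 W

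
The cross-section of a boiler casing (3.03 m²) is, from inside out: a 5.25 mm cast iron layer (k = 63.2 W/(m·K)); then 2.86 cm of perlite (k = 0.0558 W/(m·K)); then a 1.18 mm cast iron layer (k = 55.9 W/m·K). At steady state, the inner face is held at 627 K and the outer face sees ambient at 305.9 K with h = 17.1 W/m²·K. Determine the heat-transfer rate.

Q = 1700 W

Resistance network (inner→outer):
  R_cast iron = L/(kA) = 0.00525/(63.2·3.03) = 2.742×10^-5 K/W
  R_perlite = L/(kA) = 0.0286/(0.0558·3.03) = 0.1692 K/W
  R_cast iron = L/(kA) = 0.00118/(55.9·3.03) = 6.967×10^-6 K/W
  R_conv,out = 1/(hA) = 1/(17.1·3.03) = 0.01930 K/W
ΣR = 2.742×10^-5 + 0.1692 + 6.967×10^-6 + 0.01930 = 0.1885 K/W
Q = ΔT/ΣR = (627 K − 305.9 K)/0.1885 = 1700 W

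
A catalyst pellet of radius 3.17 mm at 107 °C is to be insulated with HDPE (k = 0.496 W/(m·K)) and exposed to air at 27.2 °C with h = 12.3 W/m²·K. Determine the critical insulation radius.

For a sphere, r_cr = 2k_ins/h = 2·0.496/12.3 = 0.0807 m = 8.07 cm

r_cr = 8.07 cm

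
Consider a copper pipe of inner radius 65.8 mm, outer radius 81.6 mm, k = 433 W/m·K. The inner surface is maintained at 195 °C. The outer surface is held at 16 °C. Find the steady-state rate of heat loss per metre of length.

Q' = 2πk·ΔT/ln(r₂/r₁) = 2π × 433 × 179 / ln(0.0816/0.0658) = 2.26×10^6 W/m

Q' = 2.26×10^6 W/m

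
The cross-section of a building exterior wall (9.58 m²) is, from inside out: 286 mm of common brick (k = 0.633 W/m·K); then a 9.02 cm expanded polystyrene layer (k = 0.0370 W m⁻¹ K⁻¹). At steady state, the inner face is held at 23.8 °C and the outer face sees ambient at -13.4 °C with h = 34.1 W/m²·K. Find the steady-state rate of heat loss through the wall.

Treat each layer as a resistance in series:
  R_common brick = L/(kA) = 0.286/(0.633·9.58) = 0.04716 K/W
  R_expanded polystyrene = L/(kA) = 0.0902/(0.0370·9.58) = 0.2545 K/W
  R_conv,out = 1/(hA) = 1/(34.1·9.58) = 0.003061 K/W
ΣR = 0.04716 + 0.2545 + 0.003061 = 0.3047 K/W
Q = ΔT/ΣR = (23.8 °C − -13.4 °C)/0.3047 = 122 W

Q = 122 W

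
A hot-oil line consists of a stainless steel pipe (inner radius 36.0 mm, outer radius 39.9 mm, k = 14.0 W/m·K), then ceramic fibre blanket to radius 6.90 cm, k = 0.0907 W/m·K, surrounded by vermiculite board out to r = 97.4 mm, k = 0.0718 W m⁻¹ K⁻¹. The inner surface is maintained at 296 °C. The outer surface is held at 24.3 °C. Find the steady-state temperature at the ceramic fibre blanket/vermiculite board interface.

Resistance network (inner→outer):
  R'_stainless steel = ln(0.0399/0.0360)/(2πk) = 0.1029/(2π·14.0) = 0.001169 m·K/W
  R'_ceramic fibre blanket = ln(0.0690/0.0399)/(2πk) = 0.5477/(2π·0.0907) = 0.9611 m·K/W
  R'_vermiculite board = ln(0.0974/0.0690)/(2πk) = 0.3447/(2π·0.0718) = 0.7641 m·K/W
ΣR = 0.001169 + 0.9611 + 0.7641 = 1.726 m·K/W
Q' = ΔT/ΣR = (296 °C − 24.3 °C)/1.726 = 157.4 W/m
From the inner boundary to the ceramic fibre blanket/vermiculite board interface, ΣR_partial = 0.9623 m·K/W.
T_interface = T_in − Q'·ΣR_partial = 296 °C − (157.4)(0.9623) = 145 °C

T = 145 °C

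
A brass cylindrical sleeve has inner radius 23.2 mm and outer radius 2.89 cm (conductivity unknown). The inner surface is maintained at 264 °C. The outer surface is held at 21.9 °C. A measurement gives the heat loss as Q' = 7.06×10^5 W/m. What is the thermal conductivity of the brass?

ΣR = ΔT/Q' = |264 − 21.9|/7.06×10^5 = 3.429×10^-4 m·K/W
ln(r₂/r₁)/(2πk) = 3.429×10^-4 ⇒ k = 0.2197/(2π·3.429×10^-4) = 102 W/m·K

k = 102 W/m·K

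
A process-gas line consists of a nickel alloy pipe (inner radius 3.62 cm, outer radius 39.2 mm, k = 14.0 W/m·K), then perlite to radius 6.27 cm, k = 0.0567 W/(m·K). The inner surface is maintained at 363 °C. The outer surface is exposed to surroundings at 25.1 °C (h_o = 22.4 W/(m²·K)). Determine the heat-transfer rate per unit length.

Q' = 236 W/m

Series thermal resistances, inner to outer:
  R'_nickel alloy = ln(0.0392/0.0362)/(2πk) = 0.07962/(2π·14.0) = 9.051×10^-4 m·K/W
  R'_perlite = ln(0.0627/0.0392)/(2πk) = 0.4697/(2π·0.0567) = 1.318 m·K/W
  R'_conv,out = 1/(2πr h) = 1/(2π·0.0627·22.4) = 0.1133 m·K/W
ΣR = 9.051×10^-4 + 1.318 + 0.1133 = 1.432 m·K/W
Q' = ΔT/ΣR = (363 °C − 25.1 °C)/1.432 = 236 W/m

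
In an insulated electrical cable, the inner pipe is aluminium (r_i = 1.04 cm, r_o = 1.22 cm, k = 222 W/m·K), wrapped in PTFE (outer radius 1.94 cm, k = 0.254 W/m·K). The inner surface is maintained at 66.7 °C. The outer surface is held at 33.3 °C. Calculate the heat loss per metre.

Q' = 115 W/m

Treat each layer as a resistance in series:
  R'_aluminium = ln(0.0122/0.0104)/(2πk) = 0.1596/(2π·222) = 1.144×10^-4 m·K/W
  R'_PTFE = ln(0.0194/0.0122)/(2πk) = 0.4638/(2π·0.254) = 0.2906 m·K/W
ΣR = 1.144×10^-4 + 0.2906 = 0.2907 m·K/W
Q' = ΔT/ΣR = (66.7 °C − 33.3 °C)/0.2907 = 115 W/m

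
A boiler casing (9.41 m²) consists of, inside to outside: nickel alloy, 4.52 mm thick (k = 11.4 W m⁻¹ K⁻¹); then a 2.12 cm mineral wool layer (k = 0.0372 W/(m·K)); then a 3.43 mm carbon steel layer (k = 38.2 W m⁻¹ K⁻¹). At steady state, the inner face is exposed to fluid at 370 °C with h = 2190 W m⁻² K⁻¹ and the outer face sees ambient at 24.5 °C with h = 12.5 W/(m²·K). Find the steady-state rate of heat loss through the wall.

Series thermal resistances, inner to outer:
  R_conv,in = 1/(hA) = 1/(2190·9.41) = 4.853×10^-5 K/W
  R_nickel alloy = L/(kA) = 0.00452/(11.4·9.41) = 4.214×10^-5 K/W
  R_mineral wool = L/(kA) = 0.0212/(0.0372·9.41) = 0.06056 K/W
  R_carbon steel = L/(kA) = 0.00343/(38.2·9.41) = 9.542×10^-6 K/W
  R_conv,out = 1/(hA) = 1/(12.5·9.41) = 0.008502 K/W
ΣR = 4.853×10^-5 + 4.214×10^-5 + 0.06056 + 9.542×10^-6 + 0.008502 = 0.06916 K/W
Q = ΔT/ΣR = (370 °C − 24.5 °C)/0.06916 = 5000 W

Q = 5000 W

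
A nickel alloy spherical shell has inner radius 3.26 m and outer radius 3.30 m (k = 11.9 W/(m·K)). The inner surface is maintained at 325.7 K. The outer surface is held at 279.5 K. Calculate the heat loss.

Q = 1.86×10^6 W

Q = 4πk·ΔT/(1/r₁ − 1/r₂) = 4π × 11.9 × 46.2 / (1/3.26 − 1/3.30) = 1.86×10^6 W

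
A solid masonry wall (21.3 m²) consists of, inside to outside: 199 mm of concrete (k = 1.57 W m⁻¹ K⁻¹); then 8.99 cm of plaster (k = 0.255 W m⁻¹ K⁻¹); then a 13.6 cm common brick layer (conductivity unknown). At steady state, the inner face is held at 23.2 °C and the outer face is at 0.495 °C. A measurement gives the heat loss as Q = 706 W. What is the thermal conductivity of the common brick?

k = 0.661 W/m·K

ΣR = ΔT/Q = |23.2 − 0.495|/706 = 0.03216 K/W
Known resistances:
  R_concrete = L/(kA) = 0.199/(1.57·21.3) = 0.005951 K/W
  R_plaster = L/(kA) = 0.0899/(0.255·21.3) = 0.01655 K/W
R_common brick = ΣR − ΣR_known = 0.03216 − 0.02250 = 0.009660 K/W
L/(kA) = 0.009660 ⇒ k = 0.136/(0.009660·21.3) = 0.661 W/m·K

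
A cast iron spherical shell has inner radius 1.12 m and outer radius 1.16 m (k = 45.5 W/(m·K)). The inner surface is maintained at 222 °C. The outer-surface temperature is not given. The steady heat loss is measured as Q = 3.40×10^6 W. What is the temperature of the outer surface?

Sum the resistances:
  R_cast iron = (1/1.12 − 1/1.16)/(4πk) = 0.03079/(4π·45.5) = 5.385×10^-5 K/W
ΣR = 5.385×10^-5 K/W
ΔT = Q·ΣR = 3.40×10^6 × 5.385×10^-5 = 183.1 K
Heat flows outward, so T_out = T_in − ΔT = 222 − 183.1 = 38.9 °C

T_out = 38.9 °C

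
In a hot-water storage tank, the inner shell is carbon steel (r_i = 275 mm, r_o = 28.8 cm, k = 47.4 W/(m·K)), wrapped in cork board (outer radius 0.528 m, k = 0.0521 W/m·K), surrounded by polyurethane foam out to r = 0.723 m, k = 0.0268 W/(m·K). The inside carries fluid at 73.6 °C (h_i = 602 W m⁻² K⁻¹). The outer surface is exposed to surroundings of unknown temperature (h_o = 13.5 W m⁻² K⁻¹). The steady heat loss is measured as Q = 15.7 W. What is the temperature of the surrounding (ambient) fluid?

T_out = 11.7 °C

Sum the resistances:
  R_conv,in = 1/(4πr²h) = 1/(4π·0.275²·602) = 0.001748 K/W
  R_carbon steel = (1/0.275 − 1/0.288)/(4πk) = 0.1641/(4π·47.4) = 2.756×10^-4 K/W
  R_cork board = (1/0.288 − 1/0.528)/(4πk) = 1.578/(4π·0.0521) = 2.411 K/W
  R_polyurethane foam = (1/0.528 − 1/0.723)/(4πk) = 0.5108/(4π·0.0268) = 1.517 K/W
  R_conv,out = 1/(4πr²h) = 1/(4π·0.723²·13.5) = 0.01128 K/W
ΣR = 3.941 K/W
ΔT = Q·ΣR = 15.7 × 3.941 = 61.87 K
Heat flows outward, so T_out = T_in − ΔT = 73.6 − 61.87 = 11.7 °C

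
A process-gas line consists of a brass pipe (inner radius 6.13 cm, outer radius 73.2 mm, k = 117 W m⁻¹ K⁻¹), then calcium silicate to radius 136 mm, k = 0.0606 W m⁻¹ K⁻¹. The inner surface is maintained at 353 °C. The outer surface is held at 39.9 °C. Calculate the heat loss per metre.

Q' = 192 W/m

Treat each layer as a resistance in series:
  R'_brass = ln(0.0732/0.0613)/(2πk) = 0.1774/(2π·117) = 2.413×10^-4 m·K/W
  R'_calcium silicate = ln(0.136/0.0732)/(2πk) = 0.6195/(2π·0.0606) = 1.627 m·K/W
ΣR = 2.413×10^-4 + 1.627 = 1.627 m·K/W
Q' = ΔT/ΣR = (353 °C − 39.9 °C)/1.627 = 192 W/m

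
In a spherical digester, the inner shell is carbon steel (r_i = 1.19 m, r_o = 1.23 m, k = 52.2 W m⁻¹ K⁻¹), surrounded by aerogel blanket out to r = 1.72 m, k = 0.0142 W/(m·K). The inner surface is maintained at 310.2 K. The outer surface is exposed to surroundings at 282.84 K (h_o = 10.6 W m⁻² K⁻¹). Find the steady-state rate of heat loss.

Q = 21.0 W

Series thermal resistances, inner to outer:
  R_carbon steel = (1/1.19 − 1/1.23)/(4πk) = 0.02733/(4π·52.2) = 4.166×10^-5 K/W
  R_aerogel blanket = (1/1.23 − 1/1.72)/(4πk) = 0.2316/(4π·0.0142) = 1.298 K/W
  R_conv,out = 1/(4πr²h) = 1/(4π·1.72²·10.6) = 0.002538 K/W
ΣR = 4.166×10^-5 + 1.298 + 0.002538 = 1.301 K/W
Q = ΔT/ΣR = (310.2 K − 282.84 K)/1.301 = 21.0 W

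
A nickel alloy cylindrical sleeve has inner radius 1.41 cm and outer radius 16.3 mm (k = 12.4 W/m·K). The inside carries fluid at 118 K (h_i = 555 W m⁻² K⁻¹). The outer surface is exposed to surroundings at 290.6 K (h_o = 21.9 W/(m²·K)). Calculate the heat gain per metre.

Resistance network (inner→outer):
  R'_conv,in = 1/(2πr h) = 1/(2π·0.0141·555) = 0.02034 m·K/W
  R'_nickel alloy = ln(0.0163/0.0141)/(2πk) = 0.1450/(2π·12.4) = 0.001861 m·K/W
  R'_conv,out = 1/(2πr h) = 1/(2π·0.0163·21.9) = 0.4458 m·K/W
ΣR = 0.02034 + 0.001861 + 0.4458 = 0.4680 m·K/W
Q' = ΔT/ΣR = (118 K − 290.6 K)/0.4680 = -369 W/m
(Negative Q' ⇒ heat flows inward; heat gain = 369 W/m.)

Q' = 369 W/m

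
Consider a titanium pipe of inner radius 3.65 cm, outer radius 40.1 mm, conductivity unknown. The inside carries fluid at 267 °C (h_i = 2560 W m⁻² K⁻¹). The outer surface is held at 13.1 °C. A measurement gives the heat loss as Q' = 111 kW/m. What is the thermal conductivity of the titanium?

ΣR = ΔT/Q' = |267 − 13.1|/1.11×10^5 = 0.002287 m·K/W
Known resistances:
  R'_conv,in = 1/(2πr h) = 1/(2π·0.0365·2560) = 0.001703 m·K/W
R_titanium = ΣR − ΣR_known = 0.002287 − 0.001703 = 5.840×10^-4 m·K/W
ln(r₂/r₁)/(2πk) = 5.840×10^-4 ⇒ k = 0.09406/(2π·5.840×10^-4) = 25.6 W/m·K

k = 25.6 W/m·K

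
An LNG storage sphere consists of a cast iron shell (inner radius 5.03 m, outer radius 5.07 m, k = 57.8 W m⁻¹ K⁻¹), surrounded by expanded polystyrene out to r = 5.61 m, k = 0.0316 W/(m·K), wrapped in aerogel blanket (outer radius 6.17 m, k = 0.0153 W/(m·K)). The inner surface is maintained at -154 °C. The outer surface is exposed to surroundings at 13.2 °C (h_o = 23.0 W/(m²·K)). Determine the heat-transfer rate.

Series thermal resistances, inner to outer:
  R_cast iron = (1/5.03 − 1/5.07)/(4πk) = 0.001568/(4π·57.8) = 2.159×10^-6 K/W
  R_expanded polystyrene = (1/5.07 − 1/5.61)/(4πk) = 0.01899/(4π·0.0316) = 0.04781 K/W
  R_aerogel blanket = (1/5.61 − 1/6.17)/(4πk) = 0.01618/(4π·0.0153) = 0.08415 K/W
  R_conv,out = 1/(4πr²h) = 1/(4π·6.17²·23.0) = 9.088×10^-5 K/W
ΣR = 2.159×10^-6 + 0.04781 + 0.08415 + 9.088×10^-5 = 0.1321 K/W
Q = ΔT/ΣR = (-154 °C − 13.2 °C)/0.1321 = -1270 W
(Negative Q ⇒ heat flows inward; heat gain = 1270 W.)

Q = 1270 W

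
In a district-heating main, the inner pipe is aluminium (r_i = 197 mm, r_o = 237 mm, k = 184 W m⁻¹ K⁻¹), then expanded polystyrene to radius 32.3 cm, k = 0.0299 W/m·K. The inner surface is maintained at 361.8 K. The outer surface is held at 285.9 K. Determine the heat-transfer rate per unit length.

Resistance network (inner→outer):
  R'_aluminium = ln(0.237/0.197)/(2πk) = 0.1849/(2π·184) = 1.599×10^-4 m·K/W
  R'_expanded polystyrene = ln(0.323/0.237)/(2πk) = 0.3096/(2π·0.0299) = 1.648 m·K/W
ΣR = 1.599×10^-4 + 1.648 = 1.648 m·K/W
Q' = ΔT/ΣR = (361.8 K − 285.9 K)/1.648 = 46.1 W/m

Q' = 46.1 W/m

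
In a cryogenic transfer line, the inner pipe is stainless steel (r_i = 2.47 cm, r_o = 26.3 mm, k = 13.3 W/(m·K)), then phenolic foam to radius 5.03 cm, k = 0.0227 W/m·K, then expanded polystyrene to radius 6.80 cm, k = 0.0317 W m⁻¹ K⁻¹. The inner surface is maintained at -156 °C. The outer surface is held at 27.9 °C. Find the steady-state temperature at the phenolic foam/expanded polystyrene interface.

T = -18.0 °C

Series thermal resistances, inner to outer:
  R'_stainless steel = ln(0.0263/0.0247)/(2πk) = 0.06277/(2π·13.3) = 7.511×10^-4 m·K/W
  R'_phenolic foam = ln(0.0503/0.0263)/(2πk) = 0.6484/(2π·0.0227) = 4.546 m·K/W
  R'_expanded polystyrene = ln(0.0680/0.0503)/(2πk) = 0.3015/(2π·0.0317) = 1.514 m·K/W
ΣR = 7.511×10^-4 + 4.546 + 1.514 = 6.061 m·K/W
Q' = ΔT/ΣR = (-156 °C − 27.9 °C)/6.061 = -30.34 W/m
From the inner boundary to the phenolic foam/expanded polystyrene interface, ΣR_partial = 4.547 m·K/W.
T_interface = T_in − Q'·ΣR_partial = -156 °C − (-30.34)(4.547) = -18.0 °C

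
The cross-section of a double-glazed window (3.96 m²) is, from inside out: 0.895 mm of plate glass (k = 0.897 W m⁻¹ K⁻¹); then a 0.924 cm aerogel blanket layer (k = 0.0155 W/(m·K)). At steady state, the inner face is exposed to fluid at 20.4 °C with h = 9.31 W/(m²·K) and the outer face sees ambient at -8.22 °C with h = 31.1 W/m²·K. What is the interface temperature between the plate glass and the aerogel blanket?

T = 16.2 °C

Resistance network (inner→outer):
  R_conv,in = 1/(hA) = 1/(9.31·3.96) = 0.02712 K/W
  R_plate glass = L/(kA) = 8.95×10^-4/(0.897·3.96) = 2.520×10^-4 K/W
  R_aerogel blanket = L/(kA) = 0.00924/(0.0155·3.96) = 0.1505 K/W
  R_conv,out = 1/(hA) = 1/(31.1·3.96) = 0.008120 K/W
ΣR = 0.02712 + 2.520×10^-4 + 0.1505 + 0.008120 = 0.1860 K/W
Q = ΔT/ΣR = (20.4 °C − -8.22 °C)/0.1860 = 153.9 W
From the inner boundary to the plate glass/aerogel blanket interface, ΣR_partial = 0.02737 K/W.
T_interface = T_in − Q·ΣR_partial = 20.4 °C − (153.9)(0.02737) = 16.2 °C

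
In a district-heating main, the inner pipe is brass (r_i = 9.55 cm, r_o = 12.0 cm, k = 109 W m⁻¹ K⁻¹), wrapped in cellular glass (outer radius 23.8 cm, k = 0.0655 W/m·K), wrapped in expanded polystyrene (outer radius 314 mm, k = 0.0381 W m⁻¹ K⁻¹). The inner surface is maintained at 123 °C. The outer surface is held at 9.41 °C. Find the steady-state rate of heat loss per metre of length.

Series thermal resistances, inner to outer:
  R'_brass = ln(0.120/0.0955)/(2πk) = 0.2284/(2π·109) = 3.334×10^-4 m·K/W
  R'_cellular glass = ln(0.238/0.120)/(2πk) = 0.6848/(2π·0.0655) = 1.664 m·K/W
  R'_expanded polystyrene = ln(0.314/0.238)/(2πk) = 0.2771/(2π·0.0381) = 1.158 m·K/W
ΣR = 3.334×10^-4 + 1.664 + 1.158 = 2.822 m·K/W
Q' = ΔT/ΣR = (123 °C − 9.41 °C)/2.822 = 40.3 W/m

Q' = 40.3 W/m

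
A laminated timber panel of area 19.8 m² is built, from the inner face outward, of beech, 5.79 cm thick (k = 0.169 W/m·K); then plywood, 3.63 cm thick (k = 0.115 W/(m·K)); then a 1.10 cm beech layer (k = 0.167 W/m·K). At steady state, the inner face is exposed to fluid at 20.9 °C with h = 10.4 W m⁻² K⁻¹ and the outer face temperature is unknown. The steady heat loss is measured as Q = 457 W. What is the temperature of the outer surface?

Series resistances:
  R_conv,in = 1/(hA) = 1/(10.4·19.8) = 0.004856 K/W
  R_beech = L/(kA) = 0.0579/(0.169·19.8) = 0.01730 K/W
  R_plywood = L/(kA) = 0.0363/(0.115·19.8) = 0.01594 K/W
  R_beech = L/(kA) = 0.0110/(0.167·19.8) = 0.003327 K/W
ΣR = 0.04143 K/W
ΔT = Q·ΣR = 457 × 0.04143 = 18.93 K
Heat flows outward, so T_out = T_in − ΔT = 20.9 − 18.93 = 1.97 °C

T_out = 1.97 °C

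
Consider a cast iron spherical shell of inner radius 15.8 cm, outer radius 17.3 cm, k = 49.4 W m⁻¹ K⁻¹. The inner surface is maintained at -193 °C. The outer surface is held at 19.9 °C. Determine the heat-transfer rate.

Q = 4πk·ΔT/(1/r₁ − 1/r₂) = 4π × 49.4 × 212.9 / (1/0.158 − 1/0.173) = 2.41×10^5 W

Q = 2.41×10^5 W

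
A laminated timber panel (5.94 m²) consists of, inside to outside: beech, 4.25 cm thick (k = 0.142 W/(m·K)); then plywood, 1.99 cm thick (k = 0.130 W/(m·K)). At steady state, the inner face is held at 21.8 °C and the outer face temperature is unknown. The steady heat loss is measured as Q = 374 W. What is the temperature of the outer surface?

Series resistances:
  R_beech = L/(kA) = 0.0425/(0.142·5.94) = 0.05039 K/W
  R_plywood = L/(kA) = 0.0199/(0.130·5.94) = 0.02577 K/W
ΣR = 0.07616 K/W
ΔT = Q·ΣR = 374 × 0.07616 = 28.48 K
Heat flows outward, so T_out = T_in − ΔT = 21.8 − 28.48 = -6.68 °C

T_out = -6.68 °C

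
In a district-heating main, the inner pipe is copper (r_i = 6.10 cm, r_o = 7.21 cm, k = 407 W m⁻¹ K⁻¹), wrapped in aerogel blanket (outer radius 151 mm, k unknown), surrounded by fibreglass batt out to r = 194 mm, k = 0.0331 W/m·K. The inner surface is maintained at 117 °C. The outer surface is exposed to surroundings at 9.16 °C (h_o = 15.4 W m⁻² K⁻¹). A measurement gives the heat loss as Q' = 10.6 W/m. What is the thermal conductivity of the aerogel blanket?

ΣR = ΔT/Q' = |117 − 9.16|/10.6 = 10.17 m·K/W
Known resistances:
  R'_copper = ln(0.0721/0.0610)/(2πk) = 0.1672/(2π·407) = 6.537×10^-5 m·K/W
  R'_fibreglass batt = ln(0.194/0.151)/(2πk) = 0.2506/(2π·0.0331) = 1.205 m·K/W
  R'_conv,out = 1/(2πr h) = 1/(2π·0.194·15.4) = 0.05327 m·K/W
R_aerogel blanket = ΣR − ΣR_known = 10.17 − 1.258 = 8.912 m·K/W
ln(r₂/r₁)/(2πk) = 8.912 ⇒ k = 0.7392/(2π·8.912) = 0.0132 W/m·K

k = 0.0132 W/m·K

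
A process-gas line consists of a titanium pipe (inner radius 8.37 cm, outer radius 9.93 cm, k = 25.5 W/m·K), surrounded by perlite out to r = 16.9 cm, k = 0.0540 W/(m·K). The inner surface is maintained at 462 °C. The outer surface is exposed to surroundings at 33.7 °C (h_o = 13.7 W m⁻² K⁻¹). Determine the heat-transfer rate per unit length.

Treat each layer as a resistance in series:
  R'_titanium = ln(0.0993/0.0837)/(2πk) = 0.1709/(2π·25.5) = 0.001067 m·K/W
  R'_perlite = ln(0.169/0.0993)/(2πk) = 0.5318/(2π·0.0540) = 1.567 m·K/W
  R'_conv,out = 1/(2πr h) = 1/(2π·0.169·13.7) = 0.06874 m·K/W
ΣR = 0.001067 + 1.567 + 0.06874 = 1.637 m·K/W
Q' = ΔT/ΣR = (462 °C − 33.7 °C)/1.637 = 262 W/m

Q' = 262 W/m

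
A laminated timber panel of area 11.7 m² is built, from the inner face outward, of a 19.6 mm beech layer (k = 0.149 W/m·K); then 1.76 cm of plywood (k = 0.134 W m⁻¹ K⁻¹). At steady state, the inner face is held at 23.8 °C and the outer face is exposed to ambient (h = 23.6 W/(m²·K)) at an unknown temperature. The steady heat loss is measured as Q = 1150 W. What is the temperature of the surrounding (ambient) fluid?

Sum the resistances:
  R_beech = L/(kA) = 0.0196/(0.149·11.7) = 0.01124 K/W
  R_plywood = L/(kA) = 0.0176/(0.134·11.7) = 0.01123 K/W
  R_conv,out = 1/(hA) = 1/(23.6·11.7) = 0.003622 K/W
ΣR = 0.02609 K/W
ΔT = Q·ΣR = 1150 × 0.02609 = 30.00 K
Heat flows outward, so T_out = T_in − ΔT = 23.8 − 30.00 = -6.20 °C

T_out = -6.20 °C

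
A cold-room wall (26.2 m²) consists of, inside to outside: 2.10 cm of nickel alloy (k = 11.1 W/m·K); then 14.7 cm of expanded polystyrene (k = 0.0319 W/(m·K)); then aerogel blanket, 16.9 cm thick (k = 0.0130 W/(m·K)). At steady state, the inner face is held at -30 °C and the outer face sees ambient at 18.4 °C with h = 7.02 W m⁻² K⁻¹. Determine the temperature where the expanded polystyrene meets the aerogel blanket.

Resistance network (inner→outer):
  R_nickel alloy = L/(kA) = 0.0210/(11.1·26.2) = 7.221×10^-5 K/W
  R_expanded polystyrene = L/(kA) = 0.147/(0.0319·26.2) = 0.1759 K/W
  R_aerogel blanket = L/(kA) = 0.169/(0.0130·26.2) = 0.4962 K/W
  R_conv,out = 1/(hA) = 1/(7.02·26.2) = 0.005437 K/W
ΣR = 7.221×10^-5 + 0.1759 + 0.4962 + 0.005437 = 0.6776 K/W
Q = ΔT/ΣR = (-30 °C − 18.4 °C)/0.6776 = -71.43 W
From the inner boundary to the expanded polystyrene/aerogel blanket interface, ΣR_partial = 0.1760 K/W.
T_interface = T_in − Q·ΣR_partial = -30 °C − (-71.43)(0.1760) = -17.4 °C

T = -17.4 °C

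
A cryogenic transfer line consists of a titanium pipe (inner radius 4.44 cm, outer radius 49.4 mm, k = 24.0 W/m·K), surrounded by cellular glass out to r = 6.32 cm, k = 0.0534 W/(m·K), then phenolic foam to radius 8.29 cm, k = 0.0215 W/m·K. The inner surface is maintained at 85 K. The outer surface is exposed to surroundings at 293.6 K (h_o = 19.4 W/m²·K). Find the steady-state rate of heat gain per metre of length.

Resistance network (inner→outer):
  R'_titanium = ln(0.0494/0.0444)/(2πk) = 0.1067/(2π·24.0) = 7.076×10^-4 m·K/W
  R'_cellular glass = ln(0.0632/0.0494)/(2πk) = 0.2464/(2π·0.0534) = 0.7342 m·K/W
  R'_phenolic foam = ln(0.0829/0.0632)/(2πk) = 0.2713/(2π·0.0215) = 2.009 m·K/W
  R'_conv,out = 1/(2πr h) = 1/(2π·0.0829·19.4) = 0.09896 m·K/W
ΣR = 7.076×10^-4 + 0.7342 + 2.009 + 0.09896 = 2.843 m·K/W
Q' = ΔT/ΣR = (85 K − 293.6 K)/2.843 = -73.4 W/m
(Negative Q' ⇒ heat flows inward; heat gain = 73.4 W/m.)

Q' = 73.4 W/m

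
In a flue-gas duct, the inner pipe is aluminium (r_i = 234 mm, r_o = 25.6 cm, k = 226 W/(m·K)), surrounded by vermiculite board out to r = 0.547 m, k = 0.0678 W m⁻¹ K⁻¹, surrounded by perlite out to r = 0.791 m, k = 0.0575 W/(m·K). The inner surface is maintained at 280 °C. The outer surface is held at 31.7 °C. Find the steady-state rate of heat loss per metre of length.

Resistance network (inner→outer):
  R'_aluminium = ln(0.256/0.234)/(2πk) = 0.08986/(2π·226) = 6.328×10^-5 m·K/W
  R'_vermiculite board = ln(0.547/0.256)/(2πk) = 0.7593/(2π·0.0678) = 1.782 m·K/W
  R'_perlite = ln(0.791/0.547)/(2πk) = 0.3688/(2π·0.0575) = 1.021 m·K/W
ΣR = 6.328×10^-5 + 1.782 + 1.021 = 2.803 m·K/W
Q' = ΔT/ΣR = (280 °C − 31.7 °C)/2.803 = 88.6 W/m

Q' = 88.6 W/m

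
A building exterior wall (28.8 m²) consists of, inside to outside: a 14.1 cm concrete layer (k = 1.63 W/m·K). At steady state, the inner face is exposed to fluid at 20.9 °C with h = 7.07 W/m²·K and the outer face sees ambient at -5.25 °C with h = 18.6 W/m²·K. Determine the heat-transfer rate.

Q = 2670 W

Series thermal resistances, inner to outer:
  R_conv,in = 1/(hA) = 1/(7.07·28.8) = 0.004911 K/W
  R_concrete = L/(kA) = 0.141/(1.63·28.8) = 0.003004 K/W
  R_conv,out = 1/(hA) = 1/(18.6·28.8) = 0.001867 K/W
ΣR = 0.004911 + 0.003004 + 0.001867 = 0.009782 K/W
Q = ΔT/ΣR = (20.9 °C − -5.25 °C)/0.009782 = 2670 W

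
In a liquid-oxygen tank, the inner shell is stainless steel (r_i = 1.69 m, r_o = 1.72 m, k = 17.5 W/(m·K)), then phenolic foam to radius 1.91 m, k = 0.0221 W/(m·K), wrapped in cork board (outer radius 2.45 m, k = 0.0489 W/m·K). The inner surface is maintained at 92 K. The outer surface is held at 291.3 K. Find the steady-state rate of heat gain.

Q = 503 W

Series thermal resistances, inner to outer:
  R_stainless steel = (1/1.69 − 1/1.72)/(4πk) = 0.01032/(4π·17.5) = 4.693×10^-5 K/W
  R_phenolic foam = (1/1.72 − 1/1.91)/(4πk) = 0.05784/(4π·0.0221) = 0.2083 K/W
  R_cork board = (1/1.91 − 1/2.45)/(4πk) = 0.1154/(4π·0.0489) = 0.1878 K/W
ΣR = 4.693×10^-5 + 0.2083 + 0.1878 = 0.3961 K/W
Q = ΔT/ΣR = (92 K − 291.3 K)/0.3961 = -503 W
(Negative Q ⇒ heat flows inward; heat gain = 503 W.)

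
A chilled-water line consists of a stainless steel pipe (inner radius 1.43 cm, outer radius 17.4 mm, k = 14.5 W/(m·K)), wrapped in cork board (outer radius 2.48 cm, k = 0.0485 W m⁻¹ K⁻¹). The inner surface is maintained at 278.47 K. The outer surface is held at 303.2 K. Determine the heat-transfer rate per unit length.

Resistance network (inner→outer):
  R'_stainless steel = ln(0.0174/0.0143)/(2πk) = 0.1962/(2π·14.5) = 0.002154 m·K/W
  R'_cork board = ln(0.0248/0.0174)/(2πk) = 0.3544/(2π·0.0485) = 1.163 m·K/W
ΣR = 0.002154 + 1.163 = 1.165 m·K/W
Q' = ΔT/ΣR = (278.47 K − 303.2 K)/1.165 = -21.2 W/m
(Negative Q' ⇒ heat flows inward; heat gain = 21.2 W/m.)

Q' = 21.2 W/m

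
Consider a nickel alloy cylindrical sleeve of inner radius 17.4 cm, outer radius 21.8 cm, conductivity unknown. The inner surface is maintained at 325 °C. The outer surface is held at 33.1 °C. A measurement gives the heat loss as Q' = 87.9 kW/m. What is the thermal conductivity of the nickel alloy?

k = 10.8 W/m·K

ΣR = ΔT/Q' = |325 − 33.1|/87900 = 0.003321 m·K/W
ln(r₂/r₁)/(2πk) = 0.003321 ⇒ k = 0.2254/(2π·0.003321) = 10.8 W/m·K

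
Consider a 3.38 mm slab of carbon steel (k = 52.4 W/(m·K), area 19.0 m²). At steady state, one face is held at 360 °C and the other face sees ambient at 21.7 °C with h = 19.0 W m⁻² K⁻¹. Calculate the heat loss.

Q = 122 kW

Resistance network (inner→outer):
  R_carbon steel = L/(kA) = 0.00338/(52.4·19.0) = 3.395×10^-6 K/W
  R_conv,out = 1/(hA) = 1/(19.0·19.0) = 0.002770 K/W
ΣR = 3.395×10^-6 + 0.002770 = 0.002773 K/W
Q = ΔT/ΣR = (360 °C − 21.7 °C)/0.002773 = 1.22×10^5 W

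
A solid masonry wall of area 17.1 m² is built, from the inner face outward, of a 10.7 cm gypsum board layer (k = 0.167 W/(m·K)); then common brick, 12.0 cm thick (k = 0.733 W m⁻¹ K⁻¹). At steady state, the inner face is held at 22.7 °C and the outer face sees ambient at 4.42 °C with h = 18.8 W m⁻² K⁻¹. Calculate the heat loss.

Q = 364 W

Treat each layer as a resistance in series:
  R_gypsum board = L/(kA) = 0.107/(0.167·17.1) = 0.03747 K/W
  R_common brick = L/(kA) = 0.120/(0.733·17.1) = 0.009574 K/W
  R_conv,out = 1/(hA) = 1/(18.8·17.1) = 0.003111 K/W
ΣR = 0.03747 + 0.009574 + 0.003111 = 0.05016 K/W
Q = ΔT/ΣR = (22.7 °C − 4.42 °C)/0.05016 = 364 W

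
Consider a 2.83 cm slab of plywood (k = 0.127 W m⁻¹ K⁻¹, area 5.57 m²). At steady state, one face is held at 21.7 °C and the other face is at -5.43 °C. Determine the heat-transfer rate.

Q = kA·ΔT/L = 0.127 × 5.57 × |21.7 °C − -5.43 °C| / 0.0283 = 678 W

Q = 678 W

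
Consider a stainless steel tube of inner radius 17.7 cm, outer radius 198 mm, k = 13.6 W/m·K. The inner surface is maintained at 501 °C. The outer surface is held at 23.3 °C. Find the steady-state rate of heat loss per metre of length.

Q' = 364 kW/m

Q' = 2πk·ΔT/ln(r₂/r₁) = 2π × 13.6 × 477.7 / ln(0.198/0.177) = 3.64×10^5 W/m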